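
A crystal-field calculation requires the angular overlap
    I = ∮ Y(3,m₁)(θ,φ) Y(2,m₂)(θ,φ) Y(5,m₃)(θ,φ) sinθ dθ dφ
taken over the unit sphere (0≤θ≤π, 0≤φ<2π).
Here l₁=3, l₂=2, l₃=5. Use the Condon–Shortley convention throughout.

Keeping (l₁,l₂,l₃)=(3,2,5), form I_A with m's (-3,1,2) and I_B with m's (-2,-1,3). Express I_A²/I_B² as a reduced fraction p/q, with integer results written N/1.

1/16

l's match ⇒ only the (l;m) 3-j factors differ between A and B.
A: triangle coeff Δ(3,2,5) = 1/2310; Σ_t [0,0]: t=0:+1/4320 = 1/4320; (3j)²=1/330 [(3 2 5; -3 1 2)], sign=-1
B: triangle coeff Δ(3,2,5) = 1/2310; Σ_t [0,0]: t=0:+1/720 = 1/720; (3j)²=8/165 [(3 2 5; -2 -1 3)], sign=+1
I_A²/I_B² = (1/330)/(8/165) = 1/16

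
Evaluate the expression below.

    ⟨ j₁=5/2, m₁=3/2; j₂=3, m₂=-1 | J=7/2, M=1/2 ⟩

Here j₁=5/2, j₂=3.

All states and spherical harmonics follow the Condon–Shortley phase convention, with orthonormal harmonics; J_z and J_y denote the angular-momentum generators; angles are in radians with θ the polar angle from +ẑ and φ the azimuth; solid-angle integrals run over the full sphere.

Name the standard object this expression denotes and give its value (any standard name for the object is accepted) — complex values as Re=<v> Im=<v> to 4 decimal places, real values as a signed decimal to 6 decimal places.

This is a Clebsch–Gordan (vector-coupling) coefficient.
√[8·2!3!4!/10! · 4!1!2!4!4!3!] = √(18432/175)
  +(−1)^0/∏(0,2,1,2,2,2)! = 1/16  (running 1/16)
  +(−1)^1/∏(1,1,0,1,3,3)! = -1/36  (running 5/144)
⟨..|..⟩ = √(18432/175)·(5/144) = +0.356348

Clebsch–Gordan coefficient, +√(8/63) ≈ +0.356348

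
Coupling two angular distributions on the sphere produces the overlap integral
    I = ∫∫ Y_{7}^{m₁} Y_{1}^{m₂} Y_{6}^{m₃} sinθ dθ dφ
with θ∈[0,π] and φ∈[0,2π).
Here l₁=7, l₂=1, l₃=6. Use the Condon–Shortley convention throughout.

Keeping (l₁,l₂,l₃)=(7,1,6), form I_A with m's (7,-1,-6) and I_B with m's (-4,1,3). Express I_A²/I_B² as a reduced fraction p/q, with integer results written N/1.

Same 7,1,6: normalisation and zero-m 3j drop out of the ratio.
A: Δ: 2! 12! 0! / 15! → 1/1365; sum: t=0:+1/958003200 = 1/958003200; 3j²(7 1 6; 7 -1 -6) = Δ·Π!·Σ² = 1/15  (sign +1)
B: Δ: 2! 12! 0! / 15! → 1/1365; sum: t=2:+1/4354560 = 1/4354560; 3j²(7 1 6; -4 1 3) = Δ·Π!·Σ² = 11/273  (sign -1)
I_A²/I_B² = (1/15)/(11/273) = 91/55

91/55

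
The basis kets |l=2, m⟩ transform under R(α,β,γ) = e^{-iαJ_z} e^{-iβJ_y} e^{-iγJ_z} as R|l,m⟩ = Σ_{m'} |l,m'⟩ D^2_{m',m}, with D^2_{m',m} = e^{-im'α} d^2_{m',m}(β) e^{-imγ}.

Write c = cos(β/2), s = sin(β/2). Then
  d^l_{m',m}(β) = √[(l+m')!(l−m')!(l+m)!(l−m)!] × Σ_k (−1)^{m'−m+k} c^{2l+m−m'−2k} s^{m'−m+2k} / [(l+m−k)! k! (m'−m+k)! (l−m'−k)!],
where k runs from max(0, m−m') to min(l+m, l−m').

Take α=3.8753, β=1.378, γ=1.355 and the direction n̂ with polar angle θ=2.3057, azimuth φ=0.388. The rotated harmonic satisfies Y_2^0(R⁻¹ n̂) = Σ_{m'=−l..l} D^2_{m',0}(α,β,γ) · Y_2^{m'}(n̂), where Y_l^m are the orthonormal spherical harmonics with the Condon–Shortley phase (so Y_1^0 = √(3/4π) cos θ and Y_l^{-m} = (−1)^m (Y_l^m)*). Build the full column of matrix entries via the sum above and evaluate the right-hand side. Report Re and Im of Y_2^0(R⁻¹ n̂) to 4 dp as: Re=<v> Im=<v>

Re=0.3108 Im=0.0000

Need the full column D^2_{m',0} for m'=−2..2 at α=3.8753, β=1.3780, γ=1.3550.
cos(β/2)=0.771882, sin(β/2)=0.635766
d^2_{-2,0}: single k=2 term ⇒ +0.589891;  D = +0.060875+0.586741i
d^2_{-1,0}: k∈[1..2] ⇒ +0.716186 -0.485867 = +0.230318;  D = -0.171057-0.154228i
d^2_{0,0}: k∈[0..2] ⇒ +0.354980 -0.963288 +0.163376 = -0.444932;  D = -0.444932+0.000000i
d^2_{1,0}: k∈[0..1] ⇒ -0.716186 +0.485867 = -0.230318;  D = +0.171057-0.154228i
d^2_{2,0}: single k=0 term ⇒ +0.589891;  D = +0.060875-0.586741i
Y_2^{m'}(θ=2.3057,φ=0.388) and Σ D·Y over m':
  (+0.0609+0.5867i)·(+0.1517-0.1489i)  (-0.1711-0.1542i)·(-0.3557+0.1454i)  (-0.4449+0.0000i)·(+0.1100+0.0000i)  (+0.1711-0.1542i)·(+0.3557+0.1454i)  (+0.0609-0.5867i)·(+0.1517+0.1489i)
Y_2^0(R⁻¹ n̂) = +0.310836+0.000000i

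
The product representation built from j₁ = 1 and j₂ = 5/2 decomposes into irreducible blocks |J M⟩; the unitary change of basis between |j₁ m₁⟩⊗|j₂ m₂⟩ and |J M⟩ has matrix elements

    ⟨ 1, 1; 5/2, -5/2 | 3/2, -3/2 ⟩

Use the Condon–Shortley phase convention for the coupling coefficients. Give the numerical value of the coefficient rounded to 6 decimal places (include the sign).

triangle: 2!·0!·3!/6! = 12/720
(j±m)!: 2!·0!·0!·5!·0!·3! = 1440
prefactor² = (2J+1)·Δ·N² = 96
  k=0: +1/(0!·2!·0!·0!·0!·3!) = 1/12
Σ = 1/12  ⇒  CG² = 96·(1/12)² = 2/3
CG = +√(2/3) = +0.816497

+0.816497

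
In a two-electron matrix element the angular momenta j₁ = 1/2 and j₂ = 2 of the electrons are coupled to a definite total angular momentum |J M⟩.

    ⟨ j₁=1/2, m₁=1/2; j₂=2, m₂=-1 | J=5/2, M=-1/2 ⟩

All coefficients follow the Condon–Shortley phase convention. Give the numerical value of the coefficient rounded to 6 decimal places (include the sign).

+0.632456  (= +√(2/5))

√[6·0!1!4!/6! · 1!0!1!3!2!3!] = √(72/5)
  +(−1)^0/∏(0,0,0,1,1,3)! = 1/6  (running 1/6)
⟨..|..⟩ = √(72/5)·(1/6) = +0.632456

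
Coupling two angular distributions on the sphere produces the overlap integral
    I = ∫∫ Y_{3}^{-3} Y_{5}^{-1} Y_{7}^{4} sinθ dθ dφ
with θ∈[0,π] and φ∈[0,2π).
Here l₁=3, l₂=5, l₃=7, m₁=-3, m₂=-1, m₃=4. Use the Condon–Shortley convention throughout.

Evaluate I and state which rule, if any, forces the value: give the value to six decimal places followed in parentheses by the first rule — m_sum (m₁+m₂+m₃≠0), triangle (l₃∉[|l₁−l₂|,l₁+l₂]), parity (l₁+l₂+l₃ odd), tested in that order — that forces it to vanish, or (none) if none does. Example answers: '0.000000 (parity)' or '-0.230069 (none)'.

0.000000 (parity)

L=15 odd ⇒ parity kills the (l;000) factor ⇒ I = 0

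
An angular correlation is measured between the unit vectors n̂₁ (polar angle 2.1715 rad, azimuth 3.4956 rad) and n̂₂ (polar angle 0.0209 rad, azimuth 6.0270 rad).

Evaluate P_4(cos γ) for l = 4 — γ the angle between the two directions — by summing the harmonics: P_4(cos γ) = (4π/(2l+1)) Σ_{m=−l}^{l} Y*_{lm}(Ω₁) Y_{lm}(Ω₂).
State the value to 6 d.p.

Term-by-term m-sum for l=4 (normalisation 4π/9 = 1.396263):
  term(m=-4) = -0.00000 + 0.00000j   from Y*(Ω₁)=0.03159 + 0.20249j, Y(Ω₂)=0.00000 + 0.00000j
  term(m=-3) = -0.00000 + 0.00000j   from Y*(Ω₁)=0.19346 + 0.34686j, Y(Ω₂)=0.00001 + 0.00001j
  term(m=-2) = 0.00008 + 0.00023j   from Y*(Ω₁)=0.21381 + 0.18304j, Y(Ω₂)=0.00076 + 0.00043j
  term(m=-1) = -0.00545 - 0.00381j   from Y*(Ω₁)=-0.15801 - 0.05840j, Y(Ω₂)=0.03822 + 0.01001j
  term(m=+0) = -0.26906 + 0.00000j   from Y*(Ω₁)=-0.31863 + 0.00000j, Y(Ω₂)=0.84444 + 0.00000j
  term(m=+1) = -0.00545 + 0.00381j   from Y*(Ω₁)=0.15801 - 0.05840j, Y(Ω₂)=-0.03822 + 0.01001j
  term(m=+2) = 0.00008 - 0.00023j   from Y*(Ω₁)=0.21381 - 0.18304j, Y(Ω₂)=0.00076 - 0.00043j
  term(m=+3) = -0.00000 - 0.00000j   from Y*(Ω₁)=-0.19346 + 0.34686j, Y(Ω₂)=-0.00001 + 0.00001j
  term(m=+4) = -0.00000 - 0.00000j   from Y*(Ω₁)=0.03159 - 0.20249j, Y(Ω₂)=0.00000 - 0.00000j
Accumulated sum -0.27980 + 0.00000j; after 4π/(2l+1) scaling, -0.39068 + 0.00000j ⇒ P_4 = -0.390678

-0.390678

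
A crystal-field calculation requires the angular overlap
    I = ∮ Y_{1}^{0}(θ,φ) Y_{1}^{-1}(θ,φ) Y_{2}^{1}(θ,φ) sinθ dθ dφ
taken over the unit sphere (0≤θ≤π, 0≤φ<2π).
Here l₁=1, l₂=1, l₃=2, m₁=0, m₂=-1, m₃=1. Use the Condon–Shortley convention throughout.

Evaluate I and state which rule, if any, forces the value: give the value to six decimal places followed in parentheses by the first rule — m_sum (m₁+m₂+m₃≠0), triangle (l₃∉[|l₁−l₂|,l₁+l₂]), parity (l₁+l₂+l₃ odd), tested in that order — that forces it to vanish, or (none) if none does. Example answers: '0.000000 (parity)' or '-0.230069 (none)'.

Rules hold: Σm=0, L=4 even, 0≤2≤2.
N = 3·3·5 = 45
Δ = 0!·2!·2!/5! = 1/30
Racah Σ t=0..0: t=0:+1/1 = 1/1
⇒ 3j(1 1 2; 0 0 0)² = 2/15, sgn +1
Racah Σ t=0..0: t=0:+1/2 = 1/2
⇒ 3j(1 1 2; 0 -1 1)² = 1/10, sgn -1
4πI² = N·(3j₀)²·(3jₘ)² = 3/5
I = -1·√(0.6/4π) = -0.21850969
No selection rule forces the value: the integral is nonzero (none).

-0.218510 (none)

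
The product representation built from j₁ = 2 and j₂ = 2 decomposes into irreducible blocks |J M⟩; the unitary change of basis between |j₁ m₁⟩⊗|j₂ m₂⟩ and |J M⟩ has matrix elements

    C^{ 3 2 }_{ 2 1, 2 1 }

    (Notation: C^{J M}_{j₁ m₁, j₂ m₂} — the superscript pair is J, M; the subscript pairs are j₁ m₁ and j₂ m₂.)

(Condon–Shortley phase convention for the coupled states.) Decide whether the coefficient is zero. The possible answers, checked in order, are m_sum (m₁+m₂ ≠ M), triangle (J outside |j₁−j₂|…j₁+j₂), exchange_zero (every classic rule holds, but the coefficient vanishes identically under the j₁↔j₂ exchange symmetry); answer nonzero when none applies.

m-sum: m₁+m₂ = 1+1 = 2, M = 2  ✓
triangle: |j₁−j₂| = 0 ≤ J = 3 ≤ j₁+j₂ = 4  ✓
exchange: j₁=j₂ and m₁=m₂, and (−1)^(j₁+j₂−J) = (−1)^1 = −1 forces ⟨j₁m₁;j₂m₂|JM⟩ = −⟨j₂m₂;j₁m₁|JM⟩ = −⟨j₁m₁;j₂m₂|JM⟩ ⇒ the coefficient vanishes identically
Racah sum check: Σ_k collapses to 0 ⇒ CG = 0

exchange_zero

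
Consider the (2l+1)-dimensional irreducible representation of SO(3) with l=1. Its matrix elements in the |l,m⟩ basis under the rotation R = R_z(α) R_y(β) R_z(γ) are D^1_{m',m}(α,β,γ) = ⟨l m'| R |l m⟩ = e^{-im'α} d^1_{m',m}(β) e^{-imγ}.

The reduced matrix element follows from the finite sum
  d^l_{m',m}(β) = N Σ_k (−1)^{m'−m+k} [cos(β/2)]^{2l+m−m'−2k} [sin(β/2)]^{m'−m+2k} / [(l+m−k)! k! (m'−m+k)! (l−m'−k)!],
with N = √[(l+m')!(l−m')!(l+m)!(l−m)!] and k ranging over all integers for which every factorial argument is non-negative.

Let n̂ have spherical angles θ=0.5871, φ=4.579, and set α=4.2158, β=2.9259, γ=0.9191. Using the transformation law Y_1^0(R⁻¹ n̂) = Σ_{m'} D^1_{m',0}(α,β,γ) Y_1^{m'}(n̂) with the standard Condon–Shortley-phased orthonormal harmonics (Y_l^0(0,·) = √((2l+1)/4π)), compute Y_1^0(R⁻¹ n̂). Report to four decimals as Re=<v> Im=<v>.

Re=-0.3432 Im=0.0000

Need the full column D^1_{m',0} for m'=−1..1 at α=4.2158, β=2.9259, γ=0.9191.
cos(β/2)=0.107637, sin(β/2)=0.994190
d^1_{-1,0}: single k=1 term ⇒ +0.151338;  D = -0.072102-0.133058i
d^1_{0,0}: k∈[0..1] ⇒ +0.011586 -0.988414 = -0.976828;  D = -0.976828+0.000000i
d^1_{1,0}: single k=0 term ⇒ -0.151338;  D = +0.072102-0.133058i
Y_1^{m'}(θ=0.5871,φ=4.579) and Σ D·Y over m':
  (-0.0721-0.1331i)·(-0.0255+0.1897i)  (-0.9768+0.0000i)·(+0.4068+0.0000i)  (+0.0721-0.1331i)·(+0.0255+0.1897i)
Y_1^0(R⁻¹ n̂) = -0.343211+0.000000i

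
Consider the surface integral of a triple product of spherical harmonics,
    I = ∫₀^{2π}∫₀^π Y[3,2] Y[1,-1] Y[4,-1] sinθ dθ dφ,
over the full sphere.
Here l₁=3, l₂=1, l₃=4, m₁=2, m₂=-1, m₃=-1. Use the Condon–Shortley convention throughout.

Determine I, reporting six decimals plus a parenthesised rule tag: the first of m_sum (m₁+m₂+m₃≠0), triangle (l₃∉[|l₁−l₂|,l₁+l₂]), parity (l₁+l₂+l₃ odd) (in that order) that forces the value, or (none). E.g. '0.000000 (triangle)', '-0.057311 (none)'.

-0.106622 (none)

Checks pass: Σm=0; 8 even; l₃=4∈[2,4].
(2·3+1)(2·1+1)(2·4+1) = 189
Δ: 0! 6! 2! / 9! → 1/252
sum: t=0:+1/36 = 1/36
3j²(3 1 4; 0 0 0) = Δ·Π!·Σ² = 4/63  (sign +1)
sum: t=0:+1/240 = 1/240
3j²(3 1 4; 2 -1 -1) = Δ·Π!·Σ² = 1/84  (sign -1)
combine: 4πI² = 189·4/63·1/84 = 1/7
take √, sign -1: I = -0.10662181
No selection rule forces the value: the integral is nonzero (none).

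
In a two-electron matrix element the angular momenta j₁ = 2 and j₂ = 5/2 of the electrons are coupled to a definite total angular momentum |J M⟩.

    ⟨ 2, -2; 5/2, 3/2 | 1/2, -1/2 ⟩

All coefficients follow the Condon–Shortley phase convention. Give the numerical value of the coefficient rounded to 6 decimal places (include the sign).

+0.258199

√[2·4!0!1!/6! · 0!4!4!1!0!1!] = √(192/5)
  +(−1)^4/∏(4,0,0,0,0,1)! = 1/24  (running 1/24)
⟨..|..⟩ = √(192/5)·(1/24) = +0.258199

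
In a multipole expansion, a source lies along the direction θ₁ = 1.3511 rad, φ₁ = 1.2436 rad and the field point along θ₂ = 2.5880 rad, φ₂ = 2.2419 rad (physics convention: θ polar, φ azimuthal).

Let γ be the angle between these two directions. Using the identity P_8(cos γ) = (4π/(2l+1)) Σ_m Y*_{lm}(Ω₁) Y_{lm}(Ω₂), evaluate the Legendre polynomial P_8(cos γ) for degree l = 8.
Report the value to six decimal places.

0.192977

Expand P_8 via completeness: Σ_{m} conj(Y_{8,m}) at Ω₁ times Y_{8,m} at Ω₂ —
  [-8]  conj(Y_{8,-8})(Ω₁) = (-0.367335, -0.212288) ; Y_{8,-8}(Ω₂) = (0.001836, 0.002383) ; Δ = (-0.000169, -0.001265)
  [-7]  conj(Y_{8,-7})(Ω₁) = (-0.285006, 0.249757) ; Y_{8,-7}(Ω₂) = (0.019470, 0.000286) ; Δ = (-0.005620, 0.004781)
  [-6]  conj(Y_{8,-6})(Ω₁) = (-0.035771, -0.086436) ; Y_{8,-6}(Ω₂) = (0.049604, -0.060623) ; Δ = (-0.007014, -0.002119)
  [-5]  conj(Y_{8,-5})(Ω₁) = (-0.358192, 0.023382) ; Y_{8,-5}(Ω₂) = (-0.046326, -0.213240) ; Δ = (0.021580, 0.075298)
  [-4]  conj(Y_{8,-4})(Ω₁) = (-0.007015, 0.026159) ; Y_{8,-4}(Ω₂) = (-0.376162, -0.185049) ; Δ = (0.007480, -0.008542)
  [-3]  conj(Y_{8,-3})(Ω₁) = (-0.272628, -0.182227) ; Y_{8,-3}(Ω₂) = (-0.449465, 0.212982) ; Δ = (0.161348, 0.023840)
  [-2]  conj(Y_{8,-2})(Ω₁) = (-0.063397, 0.048635) ; Y_{8,-2}(Ω₂) = (-0.044104, 0.189567) ; Δ = (-0.006424, -0.014163)
  [-1]  conj(Y_{8,-1})(Ω₁) = (-0.099594, -0.293444) ; Y_{8,-1}(Ω₂) = (-0.206703, -0.260314) ; Δ = (-0.055801, 0.086582)
  [+0]  conj(Y_{8,0})(Ω₁) = (-0.095096, -0.000000) ; Y_{8,0}(Ω₂) = (-0.318671, 0.000000) ; Δ = (0.030304, 0.000000)
  [+1]  conj(Y_{8,1})(Ω₁) = (0.099594, -0.293444) ; Y_{8,1}(Ω₂) = (0.206703, -0.260314) ; Δ = (-0.055801, -0.086582)
  [+2]  conj(Y_{8,2})(Ω₁) = (-0.063397, -0.048635) ; Y_{8,2}(Ω₂) = (-0.044104, -0.189567) ; Δ = (-0.006424, 0.014163)
  [+3]  conj(Y_{8,3})(Ω₁) = (0.272628, -0.182227) ; Y_{8,3}(Ω₂) = (0.449465, 0.212982) ; Δ = (0.161348, -0.023840)
  [+4]  conj(Y_{8,4})(Ω₁) = (-0.007015, -0.026159) ; Y_{8,4}(Ω₂) = (-0.376162, 0.185049) ; Δ = (0.007480, 0.008542)
  [+5]  conj(Y_{8,5})(Ω₁) = (0.358192, 0.023382) ; Y_{8,5}(Ω₂) = (0.046326, -0.213240) ; Δ = (0.021580, -0.075298)
  [+6]  conj(Y_{8,6})(Ω₁) = (-0.035771, 0.086436) ; Y_{8,6}(Ω₂) = (0.049604, 0.060623) ; Δ = (-0.007014, 0.002119)
  [+7]  conj(Y_{8,7})(Ω₁) = (0.285006, 0.249757) ; Y_{8,7}(Ω₂) = (-0.019470, 0.000286) ; Δ = (-0.005620, -0.004781)
  [+8]  conj(Y_{8,8})(Ω₁) = (-0.367335, 0.212288) ; Y_{8,8}(Ω₂) = (0.001836, -0.002383) ; Δ = (-0.000169, 0.001265)
Σ over m = (0.261062, 0.000000); ×(4π/17) → (0.192977, 0.000000). Real part: 0.192977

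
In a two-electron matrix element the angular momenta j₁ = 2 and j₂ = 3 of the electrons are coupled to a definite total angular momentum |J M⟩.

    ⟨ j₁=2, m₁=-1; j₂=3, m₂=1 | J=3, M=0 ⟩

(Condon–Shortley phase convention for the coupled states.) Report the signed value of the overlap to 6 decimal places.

triangle: 2!*2!*4!/9! = 96/362880
(j±m)!: 1!*3!*4!*2!*3!*3! = 10368
prefactor² = (2J+1)*Δ*N² = 96/5
  k=1: −1/(1!*1!*2!*3!*0!*1!) = -1/12
  k=2: +1/(2!*0!*1!*2!*1!*2!) = 1/8
Σ = 1/24  ⇒  CG² = 96/5*(1/24)² = 1/30
CG = +√(1/30) = +0.182574

+0.182574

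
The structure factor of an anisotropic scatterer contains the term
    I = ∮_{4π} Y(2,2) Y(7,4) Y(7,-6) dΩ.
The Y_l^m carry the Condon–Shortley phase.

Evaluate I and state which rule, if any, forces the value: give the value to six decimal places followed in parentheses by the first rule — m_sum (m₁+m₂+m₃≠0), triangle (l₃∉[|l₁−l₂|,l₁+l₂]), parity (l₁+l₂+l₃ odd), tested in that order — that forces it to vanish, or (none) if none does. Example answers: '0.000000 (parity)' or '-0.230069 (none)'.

Checks pass: Σm=0; 16 even; l₃=7∈[5,9].
(2·2+1)(2·7+1)(2·7+1) = 1125
Δ: 2! 2! 12! / 17! → 1/185640
sum: t=0:+1/2419200 t=1:−1/518400 t=2:+1/2419200 = -1/907200
3j²(2 7 7; 0 0 0) = Δ·Π!·Σ² = 56/3315  (sign +1)
sum: t=0:+1/159667200 = 1/159667200
3j²(2 7 7; 2 4 -6) = Δ·Π!·Σ² = 9/1190  (sign -1)
combine: 4πI² = 1125·56/3315·9/1190 = 540/3757
take √, sign -1: I = -0.10694768
No selection rule forces the value: the integral is nonzero (none).

-0.106948 (none)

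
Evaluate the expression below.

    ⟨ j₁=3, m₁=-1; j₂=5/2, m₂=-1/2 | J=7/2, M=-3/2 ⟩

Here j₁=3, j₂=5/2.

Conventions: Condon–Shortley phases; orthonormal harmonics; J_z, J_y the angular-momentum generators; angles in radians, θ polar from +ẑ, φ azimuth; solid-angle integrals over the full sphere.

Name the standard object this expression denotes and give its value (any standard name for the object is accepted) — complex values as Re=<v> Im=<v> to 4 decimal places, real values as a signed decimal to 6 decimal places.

This is a Clebsch–Gordan (vector-coupling) coefficient.
j₁+j₂−J=2  J+j₁−j₂=4  J−j₁+j₂=3  j₁+j₂+J+1=10
(j₁±m₁, j₂±m₂, J±M) = (2,4,2,3,2,5)
P² = 3072/35
sum k=0..2:
  [0] +1/96 = 1/96
  [1] −1/12 = -1/12
  [2] +1/48 = 1/48
S = -5/96
C² = P²·S² = 5/21 ; C = -0.487950

Clebsch–Gordan coefficient, −√(5/21) ≈ -0.487950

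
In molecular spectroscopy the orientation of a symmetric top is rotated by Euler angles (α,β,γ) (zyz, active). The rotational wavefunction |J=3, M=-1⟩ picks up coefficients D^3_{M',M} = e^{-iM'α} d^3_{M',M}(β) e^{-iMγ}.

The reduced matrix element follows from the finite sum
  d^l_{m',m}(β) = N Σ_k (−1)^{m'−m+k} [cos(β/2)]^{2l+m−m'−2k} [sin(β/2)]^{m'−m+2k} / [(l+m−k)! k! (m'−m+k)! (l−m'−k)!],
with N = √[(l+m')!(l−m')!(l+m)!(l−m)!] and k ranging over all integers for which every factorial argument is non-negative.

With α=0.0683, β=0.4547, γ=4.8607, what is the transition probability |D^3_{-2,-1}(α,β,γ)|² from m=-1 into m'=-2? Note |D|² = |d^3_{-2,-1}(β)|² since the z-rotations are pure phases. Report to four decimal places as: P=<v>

P=0.3121

Split into d^3_{-2,-1}(β=0.4547) × two z-phases.
Half-angle: c=0.974267, s=0.225397. N=√(1·120·2·24)=75.894664
Admissible k: 1..2 (factorial args all ≥0)
  k=1: (−1)^0·75.8947/(24)·0.9743^5·0.2254^1 = +0.625659
  k=2: (−1)^1·75.8947/(12)·0.9743^3·0.2254^3 = -0.066974
d^3_{-2,-1}(0.4547) = +0.625659 -0.066974 = +0.558685
|D^3_{-2,-1}|² = |d^3_{-2,-1}(β)|² = (+0.558685)² = 0.312129 (the z-rotation phases have unit modulus)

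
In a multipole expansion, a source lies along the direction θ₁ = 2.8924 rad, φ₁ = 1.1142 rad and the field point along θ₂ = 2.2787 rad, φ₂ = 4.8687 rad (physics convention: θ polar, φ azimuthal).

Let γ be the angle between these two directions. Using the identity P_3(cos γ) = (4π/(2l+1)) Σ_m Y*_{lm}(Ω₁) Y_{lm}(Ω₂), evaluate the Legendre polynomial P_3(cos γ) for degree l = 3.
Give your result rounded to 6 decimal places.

-0.444193

Term-by-term m-sum for l=3 (normalisation 4π/7 = 1.795196):
  m=-3: Y*=(-0.006132, -0.001250)  Y=(-0.082683, -0.163204)  product (0.000303, 0.001104)
  m=-2: Y*=(0.036820, -0.047677)  Y=(0.364970, -0.117966)  product (0.007814, -0.021744)
  m=-1: Y*=(0.129877, 0.264398)  Y=(0.042583, 0.270203)  product (-0.065910, 0.046352)
  m=+0: Y*=(-0.613318, -0.000000)  Y=(0.214974, 0.000000)  product (-0.131847, -0.000000)
  m=+1: Y*=(-0.129877, 0.264398)  Y=(-0.042583, 0.270203)  product (-0.065910, -0.046352)
  m=+2: Y*=(0.036820, 0.047677)  Y=(0.364970, 0.117966)  product (0.007814, 0.021744)
  m=+3: Y*=(0.006132, -0.001250)  Y=(0.082683, -0.163204)  product (0.000303, -0.001104)
Accumulated sum (-0.247434, -0.000000); after 4π/(2l+1) scaling, (-0.444193, -0.000000) ⇒ P_3 = -0.444193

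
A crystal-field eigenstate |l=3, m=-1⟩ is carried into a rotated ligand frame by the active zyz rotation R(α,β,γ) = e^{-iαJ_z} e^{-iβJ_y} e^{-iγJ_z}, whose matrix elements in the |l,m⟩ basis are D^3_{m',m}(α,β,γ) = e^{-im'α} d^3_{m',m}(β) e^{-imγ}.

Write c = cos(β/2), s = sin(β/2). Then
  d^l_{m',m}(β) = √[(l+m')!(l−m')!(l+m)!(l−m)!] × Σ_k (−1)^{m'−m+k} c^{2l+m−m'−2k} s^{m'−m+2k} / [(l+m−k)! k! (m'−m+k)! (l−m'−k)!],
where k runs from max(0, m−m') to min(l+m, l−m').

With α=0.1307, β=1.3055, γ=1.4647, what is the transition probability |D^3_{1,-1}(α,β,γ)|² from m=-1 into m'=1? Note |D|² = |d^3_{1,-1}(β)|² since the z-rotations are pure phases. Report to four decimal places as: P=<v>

P=0.0599

Split into d^3_{1,-1}(β=1.3055) × two z-phases.
c=cos(1.305500/2)=0.794417, s=sin(1.305500/2)=0.607373; N=√[24·2·2·24]=48.000000
k∈{0,1,2} keeps every argument non-negative
  k=0: (−1)^2·48.0000/(8)·0.7944^4·0.6074^2 = +0.881568
  k=1: (−1)^3·48.0000/(6)·0.7944^2·0.6074^4 = -0.687083
  k=2: (−1)^4·48.0000/(48)·0.7944^0·0.6074^6 = +0.050204
d^3_{1,-1}(1.3055) = +0.881568 -0.687083 +0.050204 = +0.244688
|D^3_{1,-1}|² = |d^3_{1,-1}(β)|² = (+0.244688)² = 0.059872 (the z-rotation phases have unit modulus)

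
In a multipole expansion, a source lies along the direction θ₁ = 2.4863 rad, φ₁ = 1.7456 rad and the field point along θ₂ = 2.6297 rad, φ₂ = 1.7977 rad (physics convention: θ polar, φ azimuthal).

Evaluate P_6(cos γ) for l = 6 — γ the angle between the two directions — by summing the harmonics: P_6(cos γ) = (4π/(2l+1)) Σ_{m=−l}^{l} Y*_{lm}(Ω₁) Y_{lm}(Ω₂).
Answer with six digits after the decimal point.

Term-by-term m-sum for l=6 (normalisation 4π/13 = 0.966644):
  m=-6: (-0.012335, -0.021446) × (-0.001387, 0.006527) = (0.000157, -0.000051)  (running Σ = (0.000157, -0.000051))
  m=-5: (0.085515, -0.071559) × (0.037286, 0.017384) = (0.004433, -0.001182)  (running Σ = (0.004590, -0.001232))
  m=-4: (0.222744, 0.187316) × (0.093072, -0.119137) = (0.043047, -0.009103)  (running Σ = (0.047637, -0.010336))
  m=-3: (-0.229114, 0.396093) × (-0.225172, -0.278045) = (0.161722, -0.025485)  (running Σ = (0.209359, -0.035821))
  m=-2: (-0.309734, -0.112924) × (-0.448311, 0.218668) = (0.163550, -0.017104)  (running Σ = (0.372909, -0.052924))
  m=-1: (-0.028316, 0.160337) × (0.049954, 0.216364) = (-0.036106, 0.001883)  (running Σ = (0.336803, -0.051042))
  m=0: (-0.387107, -0.000000) × (-0.364807, 0.000000) = (0.141219, 0.000000)  (running Σ = (0.478023, -0.051042))
  m=1: (0.028316, 0.160337) × (-0.049954, 0.216364) = (-0.036106, -0.001883)  (running Σ = (0.441917, -0.052924))
  m=2: (-0.309734, 0.112924) × (-0.448311, -0.218668) = (0.163550, 0.017104)  (running Σ = (0.605467, -0.035821))
  m=3: (0.229114, 0.396093) × (0.225172, -0.278045) = (0.161722, 0.025485)  (running Σ = (0.767189, -0.010336))
  m=4: (0.222744, -0.187316) × (0.093072, 0.119137) = (0.043047, 0.009103)  (running Σ = (0.810236, -0.001232))
  m=5: (-0.085515, -0.071559) × (-0.037286, 0.017384) = (0.004433, 0.001182)  (running Σ = (0.814669, -0.000051))
  m=6: (-0.012335, 0.021446) × (-0.001387, -0.006527) = (0.000157, 0.000051)  (running Σ = (0.814826, -0.000000))
Total Σ_m = (0.814826, -0.000000). Multiply by 0.966644: (0.787647, -0.000000). P_6(cos γ) = 0.787647

0.787647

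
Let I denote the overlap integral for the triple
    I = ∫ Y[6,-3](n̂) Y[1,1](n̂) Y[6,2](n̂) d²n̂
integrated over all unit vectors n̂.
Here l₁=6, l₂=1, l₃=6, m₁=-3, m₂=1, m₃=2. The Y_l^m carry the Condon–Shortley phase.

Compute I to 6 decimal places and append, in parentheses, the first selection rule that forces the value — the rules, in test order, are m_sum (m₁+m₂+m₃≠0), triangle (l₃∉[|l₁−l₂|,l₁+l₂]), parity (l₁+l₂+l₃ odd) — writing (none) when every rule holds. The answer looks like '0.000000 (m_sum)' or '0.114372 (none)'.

0.000000 (parity)

l₁+l₂+l₃=13 is odd: 3j(l;000)=0 ⇒ I=0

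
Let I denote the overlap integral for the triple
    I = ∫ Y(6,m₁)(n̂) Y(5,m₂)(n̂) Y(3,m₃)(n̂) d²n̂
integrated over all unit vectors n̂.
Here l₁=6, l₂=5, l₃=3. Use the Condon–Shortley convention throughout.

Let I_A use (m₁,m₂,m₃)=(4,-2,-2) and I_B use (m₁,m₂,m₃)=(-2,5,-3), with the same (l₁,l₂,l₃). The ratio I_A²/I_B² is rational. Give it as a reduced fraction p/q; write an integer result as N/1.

6/1

Same 6,5,3: normalisation and zero-m 3j drop out of the ratio.
A: Δ: 8! 4! 2! / 15! → 1/675675; sum: t=1:−1/60480 t=2:+1/34560 = 1/80640; 3j²(6 5 3; 4 -2 -2) = Δ·Π!·Σ² = 6/1001  (sign -1)
B: Δ: 8! 4! 2! / 15! → 1/675675; sum: t=8:+1/1935360 = 1/1935360; 3j²(6 5 3; -2 5 -3) = Δ·Π!·Σ² = 1/1001  (sign +1)
I_A²/I_B² = (6/1001)/(1/1001) = 6/1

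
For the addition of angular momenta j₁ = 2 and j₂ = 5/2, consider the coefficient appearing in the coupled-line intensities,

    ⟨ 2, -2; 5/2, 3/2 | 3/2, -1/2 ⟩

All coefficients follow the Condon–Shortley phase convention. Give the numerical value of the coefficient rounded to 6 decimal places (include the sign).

-0.552052

√[4·3!1!2!/7! · 0!4!4!1!1!2!] = √(384/35)
  +(−1)^3/∏(3,0,1,1,0,1)! = -1/6  (running -1/6)
⟨..|..⟩ = √(384/35)·(-1/6) = -0.552052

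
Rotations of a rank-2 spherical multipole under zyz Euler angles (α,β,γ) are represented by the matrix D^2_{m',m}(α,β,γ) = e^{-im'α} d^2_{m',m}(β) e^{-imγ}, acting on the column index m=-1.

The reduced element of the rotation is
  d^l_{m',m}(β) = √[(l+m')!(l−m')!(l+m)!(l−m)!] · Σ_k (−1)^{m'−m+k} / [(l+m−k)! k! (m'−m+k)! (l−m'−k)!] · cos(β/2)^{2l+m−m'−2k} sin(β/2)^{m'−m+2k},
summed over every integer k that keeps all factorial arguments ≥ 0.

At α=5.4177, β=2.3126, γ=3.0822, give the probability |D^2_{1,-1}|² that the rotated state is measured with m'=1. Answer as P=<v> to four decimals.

Split into d^2_{1,-1}(β=2.3126) × two z-phases.
Half-angle: c=0.402729, s=0.915319. N=√(6·1·1·6)=6.000000
Admissible k: 0..1 (factorial args all ≥0)
  k=0: (−1)^2·6.0000/(2)·0.4027^2·0.9153^2 = +0.407654
  k=1: (−1)^3·6.0000/(6)·0.4027^0·0.9153^4 = -0.701925
d^2_{1,-1}(2.3126) = +0.407654 -0.701925 = -0.294270
|D^2_{1,-1}|² = |d^2_{1,-1}(β)|² = (-0.294270)² = 0.086595 (the z-rotation phases have unit modulus)

P=0.0866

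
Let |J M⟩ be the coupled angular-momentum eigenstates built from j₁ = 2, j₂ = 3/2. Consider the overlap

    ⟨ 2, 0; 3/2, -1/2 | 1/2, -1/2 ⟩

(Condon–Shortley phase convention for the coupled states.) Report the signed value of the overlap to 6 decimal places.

√[2·3!1!0!/5! · 2!2!1!2!0!1!] = √(4/5)
  +(−1)^1/∏(1,2,1,0,0,0)! = -1/2  (running -1/2)
⟨..|..⟩ = √(4/5)·(-1/2) = -0.447214

−√(1/5) ≈ -0.447214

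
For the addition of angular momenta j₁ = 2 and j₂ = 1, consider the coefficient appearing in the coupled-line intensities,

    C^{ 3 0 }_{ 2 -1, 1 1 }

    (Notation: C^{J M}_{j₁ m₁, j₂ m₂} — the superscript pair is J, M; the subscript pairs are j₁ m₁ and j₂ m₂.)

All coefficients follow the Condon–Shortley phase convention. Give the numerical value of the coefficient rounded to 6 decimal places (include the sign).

√[7·0!4!2!/7! · 1!3!2!0!3!3!] = √(144/5)
  +(−1)^0/∏(0,0,3,2,1,0)! = 1/12  (running 1/12)
⟨..|..⟩ = √(144/5)·(1/12) = +0.447214

+√(1/5) ≈ +0.447214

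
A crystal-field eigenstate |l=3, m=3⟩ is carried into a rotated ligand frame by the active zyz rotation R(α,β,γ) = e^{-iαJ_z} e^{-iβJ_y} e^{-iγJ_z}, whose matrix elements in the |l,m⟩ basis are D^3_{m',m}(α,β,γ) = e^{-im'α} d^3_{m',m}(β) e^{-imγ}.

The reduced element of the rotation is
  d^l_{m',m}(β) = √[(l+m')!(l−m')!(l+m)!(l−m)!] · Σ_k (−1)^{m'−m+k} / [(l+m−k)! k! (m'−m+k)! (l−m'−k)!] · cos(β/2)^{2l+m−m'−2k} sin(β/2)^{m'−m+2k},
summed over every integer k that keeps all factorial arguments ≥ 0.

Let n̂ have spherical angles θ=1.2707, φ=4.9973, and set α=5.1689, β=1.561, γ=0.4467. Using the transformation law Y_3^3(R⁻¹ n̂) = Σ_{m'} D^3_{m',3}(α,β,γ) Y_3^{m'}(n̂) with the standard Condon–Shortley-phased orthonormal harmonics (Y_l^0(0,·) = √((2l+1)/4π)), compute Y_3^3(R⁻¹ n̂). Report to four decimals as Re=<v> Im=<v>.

Re=0.0146 Im=0.0032

Need the full column D^3_{m',3} for m'=−3..3 at α=5.1689, β=1.5610, γ=0.4467.
cos(β/2)=0.710562, sin(β/2)=0.703635
d^3_{-3,3}: single k=6 term ⇒ +0.121362;  D = -0.003572+0.121310i
d^3_{-2,3}: single k=5 term ⇒ +0.300202;  D = -0.273238+0.124348i
d^3_{-1,3}: single k=4 term ⇒ +0.479334;  D = -0.370535-0.304081i
d^3_{0,3}: single k=3 term ⇒ +0.558937;  D = +0.127804-0.544129i
d^3_{1,3}: single k=2 term ⇒ +0.488819;  D = +0.476408-0.109447i
d^3_{2,3}: single k=1 term ⇒ +0.312200;  D = +0.196873+0.242301i
d^3_{3,3}: single k=0 term ⇒ +0.128710;  D = -0.053884+0.116887i
Y_3^{m'}(θ=1.2707,φ=4.9973) and Σ D·Y over m':
  (-0.0036+0.1213i)·(-0.2744-0.2388i)  (-0.2732+0.1243i)·(-0.2321+0.1487i)  (-0.3705-0.3041i)·(-0.0489-0.1668i)  (+0.1278-0.5441i)·(-0.2827+0.0000i)  (+0.4764-0.1094i)·(+0.0489-0.1668i)  (+0.1969+0.2423i)·(-0.2321-0.1487i)  (-0.0539+0.1169i)·(+0.2744-0.2388i)
Y_3^3(R⁻¹ n̂) = +0.014598+0.003161i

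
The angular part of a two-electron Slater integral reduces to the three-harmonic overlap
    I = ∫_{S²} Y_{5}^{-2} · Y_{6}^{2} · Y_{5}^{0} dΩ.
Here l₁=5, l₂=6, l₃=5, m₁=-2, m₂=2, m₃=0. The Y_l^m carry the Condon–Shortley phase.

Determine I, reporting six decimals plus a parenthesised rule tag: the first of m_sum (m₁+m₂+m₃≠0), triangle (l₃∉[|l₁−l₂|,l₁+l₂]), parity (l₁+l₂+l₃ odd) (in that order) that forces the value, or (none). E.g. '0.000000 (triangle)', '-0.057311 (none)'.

Checks pass: Σm=0; 16 even; l₃=5∈[1,11].
(2·5+1)(2·6+1)(2·5+1) = 1573
Δ: 6! 4! 6! / 17! → 1/28588560
sum: t=1:−1/345600 t=2:+1/13824 t=3:−1/5184 t=4:+1/13824 t=5:−1/345600 = -7/129600
3j²(5 6 5; 0 0 0) = Δ·Π!·Σ² = 80/7293  (sign +1)
sum: t=3:−1/103680 t=4:+1/13824 t=5:−1/17280 t=6:+1/207360 = 1/103680
3j²(5 6 5; -2 2 0) = Δ·Π!·Σ² = 10/7293  (sign -1)
combine: 4πI² = 1573·80/7293·10/7293 = 800/33813
take √, sign -1: I = -0.04339086
No selection rule forces the value: the integral is nonzero (none).

-0.043391 (none)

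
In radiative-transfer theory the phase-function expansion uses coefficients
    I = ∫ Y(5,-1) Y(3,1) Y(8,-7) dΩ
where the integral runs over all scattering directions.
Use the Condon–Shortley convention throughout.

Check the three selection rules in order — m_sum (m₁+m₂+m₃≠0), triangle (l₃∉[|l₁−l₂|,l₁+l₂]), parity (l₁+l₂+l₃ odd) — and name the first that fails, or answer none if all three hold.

m₁+m₂+m₃ = -1 + 1 − 7 = -7  ✗
triangle: |5−3|=2 ≤ l₃=8 ≤ 5+3=8
parity: l₁+l₂+l₃ = 16 is even

m_sum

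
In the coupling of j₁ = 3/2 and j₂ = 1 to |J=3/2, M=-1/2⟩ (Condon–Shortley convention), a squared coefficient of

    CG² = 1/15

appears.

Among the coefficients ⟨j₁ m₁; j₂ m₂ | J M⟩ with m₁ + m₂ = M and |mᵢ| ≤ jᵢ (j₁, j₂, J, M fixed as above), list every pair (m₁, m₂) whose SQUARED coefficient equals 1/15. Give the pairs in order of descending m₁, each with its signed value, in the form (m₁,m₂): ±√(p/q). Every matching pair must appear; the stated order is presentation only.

(-1/2,0): −√(1/15)

Admissible pairs with m₁+m₂ = M = -1/2: (-3/2,1), (-1/2,0), (1/2,-1)
  (m₁,m₂)=(1/2,-1): CG² = 8/15, CG = +√(8/15)
  (m₁,m₂)=(-1/2,0): CG² = 1/15, CG = −√(1/15)   ← matches the target
  (m₁,m₂)=(-3/2,1): CG² = 2/5, CG = −√(2/5)
Pairs with CG² = 1/15: (-1/2,0): −√(1/15)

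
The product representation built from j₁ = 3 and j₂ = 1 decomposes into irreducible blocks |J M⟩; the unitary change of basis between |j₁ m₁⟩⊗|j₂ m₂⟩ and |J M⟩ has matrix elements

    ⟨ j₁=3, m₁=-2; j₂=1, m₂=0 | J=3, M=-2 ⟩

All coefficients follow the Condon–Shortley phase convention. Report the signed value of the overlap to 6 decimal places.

j₁+j₂−J=1  J+j₁−j₂=5  J−j₁+j₂=1  j₁+j₂+J+1=8
(j₁±m₁, j₂±m₂, J±M) = (1,5,1,1,1,5)
P² = 300
sum k=0..1:
  [0] +1/120 = 1/120
  [1] −1/24 = -1/24
S = -1/30
C² = P²·S² = 1/3 ; C = -0.577350

−√(1/3) = -0.577350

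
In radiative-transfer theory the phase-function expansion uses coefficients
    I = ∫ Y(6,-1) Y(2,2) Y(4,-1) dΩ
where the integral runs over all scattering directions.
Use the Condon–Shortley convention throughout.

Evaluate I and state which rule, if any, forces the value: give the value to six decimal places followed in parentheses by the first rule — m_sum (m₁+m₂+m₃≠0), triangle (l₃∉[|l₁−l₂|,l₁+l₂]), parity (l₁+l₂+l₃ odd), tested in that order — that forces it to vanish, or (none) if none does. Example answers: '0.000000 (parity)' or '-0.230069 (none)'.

m-sum 0 ✓  L=12 even ✓  4≤4≤8 ✓
Π(2lᵢ+1) = 13×5×9 = 585
triangle coeff Δ(6,2,4) = 1/6435
Σ_t [2,2]: t=2:+1/2304 = 1/2304
(3j)²=5/143 [(6 2 4; 0 0 0)], sign=+1
Σ_t [4,4]: t=4:+1/17280 = 1/17280
(3j)²=7/1287 [(6 2 4; -1 2 -1)], sign=-1
⇒ 4πI² = 175/1573
I = (-1)√(175/1573/(4π)) = -0.09409136
No selection rule forces the value: the integral is nonzero (none).

-0.094091 (none)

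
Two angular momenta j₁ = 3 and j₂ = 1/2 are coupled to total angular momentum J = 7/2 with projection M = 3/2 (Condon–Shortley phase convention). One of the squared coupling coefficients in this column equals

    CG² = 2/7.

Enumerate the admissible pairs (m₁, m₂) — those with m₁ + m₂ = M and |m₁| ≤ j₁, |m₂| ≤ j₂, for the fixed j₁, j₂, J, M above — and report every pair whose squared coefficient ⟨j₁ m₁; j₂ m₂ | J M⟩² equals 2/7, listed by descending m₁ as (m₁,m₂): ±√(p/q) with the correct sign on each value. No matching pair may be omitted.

(2,-1/2): +√(2/7)

Admissible pairs with m₁+m₂ = M = 3/2: (1,1/2), (2,-1/2)
  (m₁,m₂)=(2,-1/2): CG² = 2/7, CG = +√(2/7)   ← matches the target
  (m₁,m₂)=(1,1/2): CG² = 5/7, CG = +√(5/7)
Pairs with CG² = 2/7: (2,-1/2): +√(2/7)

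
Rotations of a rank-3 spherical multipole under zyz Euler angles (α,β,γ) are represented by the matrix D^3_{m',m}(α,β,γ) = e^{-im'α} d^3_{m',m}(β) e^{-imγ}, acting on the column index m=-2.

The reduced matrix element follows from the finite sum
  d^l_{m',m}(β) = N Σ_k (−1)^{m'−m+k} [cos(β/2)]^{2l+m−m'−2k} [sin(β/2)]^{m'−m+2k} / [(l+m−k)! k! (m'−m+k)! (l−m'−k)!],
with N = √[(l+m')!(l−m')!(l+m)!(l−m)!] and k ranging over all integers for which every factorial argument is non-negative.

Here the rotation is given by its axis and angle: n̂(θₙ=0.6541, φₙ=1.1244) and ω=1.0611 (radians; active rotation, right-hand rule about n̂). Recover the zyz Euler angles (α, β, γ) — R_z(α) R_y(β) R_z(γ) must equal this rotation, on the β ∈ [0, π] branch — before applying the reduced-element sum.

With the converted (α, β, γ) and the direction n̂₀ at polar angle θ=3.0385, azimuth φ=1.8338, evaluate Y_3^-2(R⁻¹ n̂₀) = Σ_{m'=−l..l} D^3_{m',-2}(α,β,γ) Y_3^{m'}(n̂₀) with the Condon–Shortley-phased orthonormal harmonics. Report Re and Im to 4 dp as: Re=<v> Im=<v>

Re=-0.0424 Im=-0.2687

Axis–angle → zyz. n̂ = (sinθₙcosφₙ, sinθₙsinφₙ, cosθₙ) = (+0.262677, +0.548823, +0.793596), ω = 1.0611.
R = I cosω + sinω [n̂]ₓ + (1−cosω) n̂n̂ᵀ gives
  R = [+0.523246, -0.618900, +0.585813; +0.766548, +0.642156, -0.006252; -0.372314, +0.452325, +0.810422]
β = atan2(√(R₁₃²+R₂₃²), R₃₃) = 0.625924; α = atan2(R₂₃, R₁₃) mod 2π = 6.272513; γ = atan2(R₃₂, −R₃₁) mod 2π = 0.882121
Need the full column D^3_{m',-2} for m'=−3..3 at α=6.2725, β=0.6259, γ=0.8821.
cos(β/2)=0.951426, sin(β/2)=0.307878
d^3_{-3,-2}: single k=1 term ⇒ +0.587935;  D = -0.094498+0.580291i
d^3_{-2,-2}: k∈[0..1] ⇒ +0.741736 -0.388353 = +0.353383;  D = -0.060518+0.348162i
d^3_{-1,-2}: k∈[0..1] ⇒ -0.759020 +0.158961 = -0.600059;  D = +0.109065-0.590064i
d^3_{0,-2}: k∈[0..1] ⇒ +0.425420 -0.044548 = +0.380872;  D = -0.073219+0.373768i
d^3_{1,-2}: k∈[0..1] ⇒ -0.158961 +0.008323 = -0.150638;  D = +0.030535-0.147511i
d^3_{2,-2}: k∈[0..1] ⇒ +0.040666 -0.000852 = +0.039815;  D = -0.008486+0.038900i
d^3_{3,-2}: single k=0 term ⇒ -0.006447;  D = +0.001441-0.006284i
Y_3^{m'}(θ=3.0385,φ=1.8338) and Σ D·Y over m':
  (-0.0945+0.5803i)·(+0.0003+0.0003i)  (-0.0605+0.3482i)·(+0.0093-0.0054i)  (+0.1091-0.5901i)·(-0.0341-0.1268i)  (-0.0732+0.3738i)·(-0.7227+0.0000i)  (+0.0305-0.1475i)·(+0.0341-0.1268i)  (-0.0085+0.0389i)·(+0.0093+0.0054i)  (+0.0014-0.0063i)·(-0.0003+0.0003i)
Y_3^-2(R⁻¹ n̂) = -0.042442-0.268682i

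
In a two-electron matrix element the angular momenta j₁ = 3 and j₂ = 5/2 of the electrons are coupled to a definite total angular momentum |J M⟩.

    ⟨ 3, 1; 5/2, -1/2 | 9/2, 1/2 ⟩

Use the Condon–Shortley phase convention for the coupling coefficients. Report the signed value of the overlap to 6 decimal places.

√[10·1!5!4!/11! · 4!2!2!3!5!4!] = √(92160/77)
  +(−1)^0/∏(0,1,2,2,3,2)! = 1/48  (running 1/48)
  +(−1)^1/∏(1,0,1,1,4,3)! = -1/144  (running 1/72)
⟨..|..⟩ = √(92160/77)·(1/72) = +0.480500

+0.480500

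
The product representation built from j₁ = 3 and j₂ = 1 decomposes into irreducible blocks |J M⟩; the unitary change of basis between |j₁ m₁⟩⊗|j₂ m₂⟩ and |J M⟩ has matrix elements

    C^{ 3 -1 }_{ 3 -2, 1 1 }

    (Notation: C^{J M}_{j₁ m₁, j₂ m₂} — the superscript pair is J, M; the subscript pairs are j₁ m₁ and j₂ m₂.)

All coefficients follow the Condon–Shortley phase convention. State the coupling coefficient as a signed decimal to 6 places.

j₁+j₂−J=1  J+j₁−j₂=5  J−j₁+j₂=1  j₁+j₂+J+1=8
(j₁±m₁, j₂±m₂, J±M) = (1,5,2,0,2,4)
P² = 240
sum k=1..1:
  [1] −1/24 = -1/24
S = -1/24
C² = P²·S² = 5/12 ; C = -0.645497

−√(5/12) = -0.645497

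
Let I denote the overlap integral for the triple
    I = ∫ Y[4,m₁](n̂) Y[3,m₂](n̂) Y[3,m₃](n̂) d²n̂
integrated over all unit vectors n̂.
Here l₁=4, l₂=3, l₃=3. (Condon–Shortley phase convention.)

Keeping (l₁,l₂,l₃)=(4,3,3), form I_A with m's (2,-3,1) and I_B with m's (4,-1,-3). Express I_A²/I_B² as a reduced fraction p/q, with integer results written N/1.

Same 4,3,3: normalisation and zero-m 3j drop out of the ratio.
A: Δ: 4! 4! 2! / 11! → 1/34650; sum: t=0:+1/192 = 1/192; 3j²(4 3 3; 2 -3 1) = Δ·Π!·Σ² = 3/77  (sign +1)
B: Δ: 4! 4! 2! / 11! → 1/34650; sum: t=0:+1/1152 = 1/1152; 3j²(4 3 3; 4 -1 -3) = Δ·Π!·Σ² = 1/33  (sign +1)
I_A²/I_B² = (3/77)/(1/33) = 9/7

9/7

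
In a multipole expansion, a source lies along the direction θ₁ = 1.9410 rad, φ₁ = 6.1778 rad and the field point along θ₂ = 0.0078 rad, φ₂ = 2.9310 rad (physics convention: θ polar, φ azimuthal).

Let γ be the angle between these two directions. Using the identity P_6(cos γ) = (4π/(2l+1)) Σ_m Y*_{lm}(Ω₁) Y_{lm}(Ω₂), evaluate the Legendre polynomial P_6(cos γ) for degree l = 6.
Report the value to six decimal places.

Summing Y*_{l m}(θ₁,φ₁)·Y_{l m}(θ₂,φ₂) over m ∈ [−6, 6]; prefactor 4π/(2·6+1) = 0.966644:
  [-6]  conj(Y_{6,-6})(Ω₁) = 0.25581 - 0.18742j ; Y_{6,-6}(Ω₂) = 0.00000 + 0.00000j ; Δ = 0.00000 + 0.00000j
  [-5]  conj(Y_{6,-5})(Ω₁) = -0.36851 + 0.21440j ; Y_{6,-5}(Ω₂) = -0.00000 - 0.00000j ; Δ = 0.00000 + 0.00000j
  [-4]  conj(Y_{6,-4})(Ω₁) = 0.10818 - 0.04851j ; Y_{6,-4}(Ω₂) = 0.00000 + 0.00000j ; Δ = 0.00000 + 0.00000j
  [-3]  conj(Y_{6,-3})(Ω₁) = 0.28313 - 0.09262j ; Y_{6,-3}(Ω₂) = -0.00000 - 0.00000j ; Δ = -0.00000 - 0.00000j
  [-2]  conj(Y_{6,-2})(Ω₁) = -0.21889 + 0.04683j ; Y_{6,-2}(Ω₂) = 0.00029 + 0.00013j ; Δ = -0.00007 - 0.00001j
  [-1]  conj(Y_{6,-1})(Ω₁) = -0.22640 + 0.02395j ; Y_{6,-1}(Ω₂) = -0.02513 - 0.00537j ; Δ = 0.00582 + 0.00061j
  [+0]  conj(Y_{6,0})(Ω₁) = 0.24571 + 0.00000j ; Y_{6,0}(Ω₂) = 1.01646 + 0.00000j ; Δ = 0.24976 + 0.00000j
  [+1]  conj(Y_{6,1})(Ω₁) = 0.22640 + 0.02395j ; Y_{6,1}(Ω₂) = 0.02513 - 0.00537j ; Δ = 0.00582 - 0.00061j
  [+2]  conj(Y_{6,2})(Ω₁) = -0.21889 - 0.04683j ; Y_{6,2}(Ω₂) = 0.00029 - 0.00013j ; Δ = -0.00007 + 0.00001j
  [+3]  conj(Y_{6,3})(Ω₁) = -0.28313 - 0.09262j ; Y_{6,3}(Ω₂) = 0.00000 - 0.00000j ; Δ = -0.00000 + 0.00000j
  [+4]  conj(Y_{6,4})(Ω₁) = 0.10818 + 0.04851j ; Y_{6,4}(Ω₂) = 0.00000 - 0.00000j ; Δ = 0.00000 - 0.00000j
  [+5]  conj(Y_{6,5})(Ω₁) = 0.36851 + 0.21440j ; Y_{6,5}(Ω₂) = 0.00000 - 0.00000j ; Δ = 0.00000 - 0.00000j
  [+6]  conj(Y_{6,6})(Ω₁) = 0.25581 + 0.18742j ; Y_{6,6}(Ω₂) = 0.00000 - 0.00000j ; Δ = 0.00000 - 0.00000j
Accumulated sum 0.26125 + 0.00000j; after 4π/(2l+1) scaling, 0.25254 + 0.00000j ⇒ P_6 = 0.252538

0.252538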